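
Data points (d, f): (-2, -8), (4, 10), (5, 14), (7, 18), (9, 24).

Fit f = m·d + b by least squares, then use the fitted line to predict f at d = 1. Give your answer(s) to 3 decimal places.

f̂ = 1.133

The normal equations are: 175·m + 23·b = 468;  23·m + 5·b = 58.
det = 175·5 − 23² = 346.
m = (468·5 − 23·58)/346 = 503/173; b = (175·58 − 23·468)/346 = -307/173.
At d = 1: f̂ = (503/173)·(1) + (-307/173)·(1) = 196/173.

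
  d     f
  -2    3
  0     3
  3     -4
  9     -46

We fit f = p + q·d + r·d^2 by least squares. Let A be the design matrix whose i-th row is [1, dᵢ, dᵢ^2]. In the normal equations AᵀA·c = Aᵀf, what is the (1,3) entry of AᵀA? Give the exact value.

Row 1 ↔ basis 1, column 3 ↔ basis d^2, so (AᵀA)_{1,3} = Σᵢ d^2 = (1)·(4) + (1)·(0) + (1)·(9) + (1)·(81) = 94.

94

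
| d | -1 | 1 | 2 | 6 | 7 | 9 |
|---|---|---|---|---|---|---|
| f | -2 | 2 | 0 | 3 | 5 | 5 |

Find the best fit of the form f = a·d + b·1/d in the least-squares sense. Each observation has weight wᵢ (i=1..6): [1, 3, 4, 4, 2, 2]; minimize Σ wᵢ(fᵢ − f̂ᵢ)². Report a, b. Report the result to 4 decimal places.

Forming MᵀWM = [[424, 16]; [16, 20546/3969]] and MᵀWf = [240, 790/63]ᵀ gives MᵀWM·[a, b]ᵀ = MᵀWf.
Eliminating b: (20546/3969)·(row 1) − 16·(row 2) gives (7695440/3969)·a = (20546/3969)·240 − 16·(790/63) = 1378240/1323, so a = 51684/96193.
Then b = ((790/63) − 16·(51684/96193))/(20546/3969) = 73269/96193.

a = 0.5373, b = 0.7617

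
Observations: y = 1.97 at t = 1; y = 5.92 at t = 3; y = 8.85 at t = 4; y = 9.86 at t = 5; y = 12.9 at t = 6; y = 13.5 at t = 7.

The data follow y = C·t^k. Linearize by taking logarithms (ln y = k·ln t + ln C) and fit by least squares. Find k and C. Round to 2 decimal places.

Linearized form: ln y = k·ln t + ln C. From the 6 transformed points,
XᵀX = [[12.7160, 7.8320]; [7.8320, 6]], rhs = [18.3061, 12.0852]ᵀ  (here Σln t = 7.8320, Σ(ln t)² = 12.7160, Σln y = 12.0852, Σln t·ln y = 18.3061).
Δ = 12.7160·6 − (7.8320)² = 14.9557; k = (18.3061·6 − 7.8320·12.0852)/14.9557 = 1.01535, ln C = (12.7160·12.0852 − 7.8320·18.3061)/14.9557 = 0.68882, so C = exp(0.68882) = 1.99136.

k = 1.02, C = 1.99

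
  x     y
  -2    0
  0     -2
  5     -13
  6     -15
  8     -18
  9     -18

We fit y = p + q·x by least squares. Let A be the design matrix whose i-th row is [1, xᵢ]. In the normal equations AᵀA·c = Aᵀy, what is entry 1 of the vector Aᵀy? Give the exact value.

Entry 1 ↔ basis 1, so (Aᵀy)_{1} = Σᵢ yᵢ = (1)·(0) + (1)·(-2) + (1)·(-13) + (1)·(-15) + (1)·(-18) + (1)·(-18) = -66.

-66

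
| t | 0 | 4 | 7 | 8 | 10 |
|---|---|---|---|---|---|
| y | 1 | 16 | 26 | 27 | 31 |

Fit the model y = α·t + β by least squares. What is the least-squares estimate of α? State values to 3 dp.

α = 3.063

With design matrix A, AᵀA = [[229, 29]; [29, 5]] and Aᵀy = [772, 101]ᵀ.
Eliminating β: 5·(row 1) − 29·(row 2) gives 304·α = 5·772 − 29·101 = 931, so α = 49/16.
Then β = (101 − 29·(49/16))/5 = 39/16.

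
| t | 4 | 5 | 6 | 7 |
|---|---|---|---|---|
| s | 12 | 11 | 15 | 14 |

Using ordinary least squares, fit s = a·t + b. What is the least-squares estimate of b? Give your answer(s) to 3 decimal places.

b = 7.500

With design matrix X, XᵀX = [[126, 22]; [22, 4]] and Xᵀs = [291, 52]ᵀ.
Determinant 126·4 − 22² = 20.
a = (291·4 − 22·52)/20 = 1; b = (126·52 − 22·291)/20 = 15/2.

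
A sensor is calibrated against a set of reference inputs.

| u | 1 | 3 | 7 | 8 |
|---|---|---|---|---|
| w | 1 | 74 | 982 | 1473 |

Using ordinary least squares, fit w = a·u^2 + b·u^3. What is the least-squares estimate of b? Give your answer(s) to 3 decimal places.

b = 2.968

From the data, Σu^2·u^2 = 6579, Σu^2·u^3 = 49819, Σu^3·u^3 = 380523.
And Σu^2·w = 143057, Σu^3·w = 1093001.
So AᵀA·[a, b]ᵀ = Aᵀw: [[6579, 49819]; [49819, 380523]]·[a, b]ᵀ = [143057, 1093001]ᵀ.
Δ = 6579·380523 − 49819² = 21528056.
a = (143057·380523 − 49819·1093001)/21528056 = -178841/244637; b = (6579·1093001 − 49819·143057)/21528056 = 7987112/2691007.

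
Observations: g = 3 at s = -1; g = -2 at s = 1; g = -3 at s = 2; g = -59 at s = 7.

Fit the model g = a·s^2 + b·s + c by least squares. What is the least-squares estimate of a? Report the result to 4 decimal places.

The normal system XᵀX·[a, b, c]ᵀ = Xᵀg is [[2419, 351, 55]; [351, 55, 9]; [55, 9, 4]]·[a, b, c]ᵀ = [-2902, -424, -61]ᵀ.
Row-reducing yields a = -33/31, b = -40/31, c = 71/31.

a = -1.0645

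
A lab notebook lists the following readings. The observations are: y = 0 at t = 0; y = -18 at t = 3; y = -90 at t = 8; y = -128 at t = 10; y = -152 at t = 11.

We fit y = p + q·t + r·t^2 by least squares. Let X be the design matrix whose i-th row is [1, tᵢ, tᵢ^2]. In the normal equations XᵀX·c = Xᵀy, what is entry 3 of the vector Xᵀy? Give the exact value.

Entry 3 ↔ basis t^2, so (Xᵀy)_{3} = Σᵢ (t^2)·yᵢ = (0)·(0) + (9)·(-18) + (64)·(-90) + (100)·(-128) + (121)·(-152) = -37114.

-37114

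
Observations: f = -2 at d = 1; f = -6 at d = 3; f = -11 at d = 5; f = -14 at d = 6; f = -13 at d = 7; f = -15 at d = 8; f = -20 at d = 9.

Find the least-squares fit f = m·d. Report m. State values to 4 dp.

Compute the Gram sums: Σd·d = 265.
Right-hand side: Σd·f = -550.
AᵀA·[m]ᵀ = Aᵀf becomes [[265]]·[m]ᵀ = [-550]ᵀ.
m = (-550)/265 = -2.07547.

m = -2.0755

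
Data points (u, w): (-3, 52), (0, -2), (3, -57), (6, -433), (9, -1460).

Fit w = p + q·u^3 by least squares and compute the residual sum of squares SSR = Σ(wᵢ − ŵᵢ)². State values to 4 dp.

SSR = 1.9109

XᵀX·[p, q]ᵀ = Xᵀw reads: 5·p + 945·q = -1900;  945·p + 579555·q = -1160811.
(Σ1 = 5, Σu^3 = 945, Σu^3·u^3 = 579555, Σw = -1900, Σu^3·w = -1160811.)
Eliminating q: 579555·(row 1) − 945·(row 2) gives 2004750·p = 579555·(-1900) − 945·(-1160811) = -4188105, so p = -1149/550.
Then q = ((-1160811) − 945·(-1149/550))/579555 = -29693/14850.
Residuals: 28/275, 49/550, -254/275, 543/550, -14/55; SSR = 1051/550.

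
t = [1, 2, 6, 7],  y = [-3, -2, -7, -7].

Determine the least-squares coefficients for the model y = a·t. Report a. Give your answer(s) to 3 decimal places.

a = -1.089

MᵀM·[a]ᵀ = Mᵀy reads: 90·a = -98.
Hence a = -98 / 90 ≈ -1.08889.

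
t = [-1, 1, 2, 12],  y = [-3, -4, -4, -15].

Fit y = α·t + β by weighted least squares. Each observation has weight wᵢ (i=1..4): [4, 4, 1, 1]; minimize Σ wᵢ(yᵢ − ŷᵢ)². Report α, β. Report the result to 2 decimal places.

α = -0.93, β = -3.40

AᵀWA·[α, β]ᵀ = AᵀWy reads: 156·α + 14·β = -192;  14·α + 10·β = -47.
(Σwᵢ·t·t = 156, Σwᵢ·t = 14, Σwᵢ·1 = 10, Σwᵢ·t·y = -192, Σwᵢ·y = -47.)
Eliminating β: 10·(row 1) − 14·(row 2) gives 1364·α = 10·(-192) − 14·(-47) = -1262, so α = -631/682.
Then β = ((-47) − 14·(-631/682))/10 = -1161/341.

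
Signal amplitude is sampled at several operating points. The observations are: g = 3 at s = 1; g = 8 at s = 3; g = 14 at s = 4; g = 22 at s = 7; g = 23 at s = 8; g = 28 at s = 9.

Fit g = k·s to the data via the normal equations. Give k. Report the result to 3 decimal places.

From the data, Σs·s = 220.
Moment sums: Σs·g = 673.
So AᵀA·[k]ᵀ = Aᵀg: [[220]]·[k]ᵀ = [673]ᵀ.
k = 673/220 = 3.05909.

k = 3.059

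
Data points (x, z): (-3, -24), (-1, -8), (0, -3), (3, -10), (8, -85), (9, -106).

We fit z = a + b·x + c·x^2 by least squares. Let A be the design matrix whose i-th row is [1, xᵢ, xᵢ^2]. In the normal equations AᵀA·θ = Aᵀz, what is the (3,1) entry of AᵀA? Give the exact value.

Row 3 ↔ basis x^2, column 1 ↔ basis 1, so (AᵀA)_{3,1} = Σᵢ x^2 = (9)·(1) + (1)·(1) + (0)·(1) + (9)·(1) + (64)·(1) + (81)·(1) = 164.

164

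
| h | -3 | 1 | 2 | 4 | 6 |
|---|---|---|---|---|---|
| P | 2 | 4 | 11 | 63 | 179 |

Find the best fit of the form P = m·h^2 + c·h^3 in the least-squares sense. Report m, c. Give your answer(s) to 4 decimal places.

m = 1.8146, c = 0.5266

Forming MᵀM = [[1650, 8590]; [8590, 51546]] and MᵀP = [7518, 42734]ᵀ gives MᵀM·[m, c]ᵀ = MᵀP.
Eliminating c: 51546·(row 1) − 8590·(row 2) gives 11262800·m = 51546·7518 − 8590·42734 = 20437768, so m = 2554721/1407850.
Then c = (42734 − 8590·(2554721/1407850))/51546 = 148287/281570.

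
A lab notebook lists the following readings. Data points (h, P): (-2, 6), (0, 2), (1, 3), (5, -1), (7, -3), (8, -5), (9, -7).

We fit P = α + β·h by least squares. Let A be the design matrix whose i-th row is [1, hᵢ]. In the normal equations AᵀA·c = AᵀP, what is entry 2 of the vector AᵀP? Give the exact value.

-138

Entry 2 ↔ basis h, so (AᵀP)_{2} = Σᵢ (h)·Pᵢ = (-2)·(6) + (0)·(2) + (1)·(3) + (5)·(-1) + (7)·(-3) + (8)·(-5) + (9)·(-7) = -138.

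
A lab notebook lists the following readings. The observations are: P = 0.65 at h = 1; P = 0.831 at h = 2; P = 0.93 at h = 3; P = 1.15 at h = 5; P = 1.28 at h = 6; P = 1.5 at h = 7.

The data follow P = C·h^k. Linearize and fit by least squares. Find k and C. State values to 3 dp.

k = 0.405, C = 0.629

With ln Pᵢ as the transformed response and ln hᵢ as the regressor:
AᵀA = [[11.2747, 7.1389]; [7.1389, 6]], rhs = [1.2482, 0.1036]ᵀ  (here Σln h = 7.1389, Σ(ln h)² = 11.2747, Σln P = 0.1036, Σln h·ln P = 1.2482).
Solving (det = 16.6845): k = 0.40454, ln C = -0.46406, so C = exp(-0.46406) = 0.62873.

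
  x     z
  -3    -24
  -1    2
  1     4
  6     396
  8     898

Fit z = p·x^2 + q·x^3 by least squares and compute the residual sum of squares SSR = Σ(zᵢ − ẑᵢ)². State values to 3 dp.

SSR = 2.978

Sums needed: Σx^2·x^2 = 5475, Σx^2·x^3 = 40301, Σx^3·x^3 = 309531.
And Σx^2·z = 71518, Σx^3·z = 545962.
So MᵀM·[p, q]ᵀ = Mᵀz: [[5475, 40301]; [40301, 309531]]·[p, q]ᵀ = [71518, 545962]ᵀ.
Δ = 5475·309531 − 40301² = 70511624.
p = (71518·309531 − 40301·545962)/70511624 = 16777937/8813953; q = (5475·545962 − 40301·71518)/70511624 = 13361879/8813953.
Residuals: -1765572/8813953, 14211848/8813953, 5115996/8813953, 153792/8813953, -140222/8813953; SSR = 26243684/8813953.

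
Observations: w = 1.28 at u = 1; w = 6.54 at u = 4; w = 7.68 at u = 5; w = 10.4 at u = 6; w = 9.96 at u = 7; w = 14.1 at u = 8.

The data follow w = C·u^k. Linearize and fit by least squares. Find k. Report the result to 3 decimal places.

Taking logs, ln w = k·ln u + ln C, so regress ln w on ln u.
Σln u = 8.8128, Σ(ln u)² = 15.8331, Σln w = 11.4500, Σln u·ln w = 20.0557.
Normal system: [[15.8331, 8.8128]; [8.8128, 6]]·[k, ln C]ᵀ = [20.0557, 11.4500]ᵀ.
Slope k = (n·Σln u·ln w − Σln u·Σln w)/(n·Σ(ln u)² − (Σln u)²) = (6·20.0557 − 8.8128·11.4500)/17.3327 = 1.12087; ln C = (Σln w − k·Σln u)/n = 0.26199.

k = 1.121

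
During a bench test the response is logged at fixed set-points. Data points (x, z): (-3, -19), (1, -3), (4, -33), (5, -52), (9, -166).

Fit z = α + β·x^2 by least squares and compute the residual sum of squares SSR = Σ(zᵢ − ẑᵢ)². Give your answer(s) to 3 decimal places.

SSR = 0.271

AᵀA·[α, β]ᵀ = Aᵀz reads: 5·α + 132·β = -273;  132·α + 7524·β = -15448.
Eliminating β: 7524·(row 1) − 132·(row 2) gives 20196·α = 7524·(-273) − 132·(-15448) = -14916, so α = -113/153.
Then β = ((-15448) − 132·(-113/153))/7524 = -10301/5049.
Residuals: 169/1683, -1117/5049, 1928/5049, -1294/5049, -8/1683; SSR = 1366/5049.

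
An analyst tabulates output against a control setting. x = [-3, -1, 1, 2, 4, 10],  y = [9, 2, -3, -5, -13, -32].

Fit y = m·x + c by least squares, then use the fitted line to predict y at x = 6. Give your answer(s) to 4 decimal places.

ŷ = -19.0405

Entries of MᵀM: Σx·x = 131, Σx = 13, Σ1 = 6.
Moment sums: Σx·y = -414, Σy = -42.
Determinant 131·6 − 13² = 617.
m = ((-414)·6 − 13·(-42))/617 = -1938/617; c = (131·(-42) − 13·(-414))/617 = -120/617.
At x = 6: ŷ = (-1938/617)·(6) + (-120/617)·(1) = -11748/617.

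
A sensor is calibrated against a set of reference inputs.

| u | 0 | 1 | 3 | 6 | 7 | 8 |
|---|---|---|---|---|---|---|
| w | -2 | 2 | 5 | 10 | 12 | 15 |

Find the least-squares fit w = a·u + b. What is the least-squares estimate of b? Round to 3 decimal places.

b = -1.055

Sums needed: Σu·u = 159, Σu = 25, Σ1 = 6.
Moment sums: Σu·w = 281, Σw = 42.
Eliminating b: 6·(row 1) − 25·(row 2) gives 329·a = 6·281 − 25·42 = 636, so a = 636/329.
Then b = (42 − 25·(636/329))/6 = -347/329.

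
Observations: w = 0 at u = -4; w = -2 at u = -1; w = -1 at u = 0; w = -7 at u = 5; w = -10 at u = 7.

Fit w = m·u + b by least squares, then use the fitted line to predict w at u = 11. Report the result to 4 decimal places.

Entries of AᵀA: Σu·u = 91, Σu = 7, Σ1 = 5.
For Aᵀw: Σu·w = -103, Σw = -20.
Normal equations: [[91, 7]; [7, 5]]·[m, b]ᵀ = [-103, -20]ᵀ.
det = 91·5 − 7² = 406.
m = ((-103)·5 − 7·(-20))/406 = -375/406; b = (91·(-20) − 7·(-103))/406 = -157/58.
At u = 11: ŵ = (-375/406)·(11) + (-157/58)·(1) = -2612/203.

ŵ = -12.8670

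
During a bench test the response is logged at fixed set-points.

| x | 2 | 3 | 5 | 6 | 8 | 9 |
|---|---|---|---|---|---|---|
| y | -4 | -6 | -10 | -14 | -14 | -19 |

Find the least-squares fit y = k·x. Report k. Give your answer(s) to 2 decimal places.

k = -2.02

Normal-equation sums: Σx·x = 219.
Right-hand side: Σx·y = -443.
Normal equations: [[219]]·[k]ᵀ = [-443]ᵀ.
Hence k = -443 / 219 ≈ -2.02283.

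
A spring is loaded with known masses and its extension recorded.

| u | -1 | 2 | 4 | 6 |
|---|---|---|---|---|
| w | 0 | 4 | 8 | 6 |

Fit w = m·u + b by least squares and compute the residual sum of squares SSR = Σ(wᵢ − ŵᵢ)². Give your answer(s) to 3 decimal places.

Compute the Gram sums: Σu·u = 57, Σu = 11, Σ1 = 4.
Right-hand side: Σu·w = 76, Σw = 18.
Normal equations: [[57, 11]; [11, 4]]·[m, b]ᵀ = [76, 18]ᵀ.
Δ = 57·4 − 11² = 107.
m = (76·4 − 11·18)/107 = 106/107; b = (57·18 − 11·76)/107 = 190/107.
Residuals: -84/107, 26/107, 242/107, -184/107; SSR = 936/107.

SSR = 8.748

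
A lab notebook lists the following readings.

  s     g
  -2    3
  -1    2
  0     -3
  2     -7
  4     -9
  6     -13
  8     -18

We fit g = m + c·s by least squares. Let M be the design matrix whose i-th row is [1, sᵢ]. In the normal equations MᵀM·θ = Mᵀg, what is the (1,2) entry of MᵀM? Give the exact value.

17

Row 1 ↔ basis 1, column 2 ↔ basis s, so (MᵀM)_{1,2} = Σᵢ s = (1)·(-2) + (1)·(-1) + (1)·(0) + (1)·(2) + (1)·(4) + (1)·(6) + (1)·(8) = 17.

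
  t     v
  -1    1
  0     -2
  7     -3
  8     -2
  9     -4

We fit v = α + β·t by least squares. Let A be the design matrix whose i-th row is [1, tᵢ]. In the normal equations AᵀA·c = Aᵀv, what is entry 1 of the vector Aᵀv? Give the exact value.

-10

Entry 1 ↔ basis 1, so (Aᵀv)_{1} = Σᵢ vᵢ = (1)·(1) + (1)·(-2) + (1)·(-3) + (1)·(-2) + (1)·(-4) = -10.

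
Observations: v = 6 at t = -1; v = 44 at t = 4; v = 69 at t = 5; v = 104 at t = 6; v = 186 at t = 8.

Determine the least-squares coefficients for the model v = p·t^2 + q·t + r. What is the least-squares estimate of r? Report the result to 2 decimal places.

Entries of AᵀA: Σt^2·t^2 = 6274, Σt^2·t = 916, Σt^2 = 142, Σt·t = 142, Σt = 22, Σ1 = 5.
For Aᵀv: Σt^2·v = 18083, Σt·v = 2627, Σv = 409.
Normal equations: [[6274, 916, 142]; [916, 142, 22]; [142, 22, 5]]·[p, q, r]ᵀ = [18083, 2627, 409]ᵀ.
Solving the 3×3 system (Gaussian elimination) gives p = 42823/13754, q = -1855/1058, r = 7505/6877.

r = 1.09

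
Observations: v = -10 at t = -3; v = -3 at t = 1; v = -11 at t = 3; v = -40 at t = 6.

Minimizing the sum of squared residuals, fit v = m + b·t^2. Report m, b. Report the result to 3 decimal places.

m = -1.286, b = -1.070

Sums needed: Σ1 = 4, Σt^2 = 55, Σt^2·t^2 = 1459.
And Σv = -64, Σt^2·v = -1632.
AᵀA·[m, b]ᵀ = Aᵀv becomes [[4, 55]; [55, 1459]]·[m, b]ᵀ = [-64, -1632]ᵀ.
Eliminating b: 1459·(row 1) − 55·(row 2) gives 2811·m = 1459·(-64) − 55·(-1632) = -3616, so m = -3616/2811.
Then b = ((-1632) − 55·(-3616/2811))/1459 = -3008/2811.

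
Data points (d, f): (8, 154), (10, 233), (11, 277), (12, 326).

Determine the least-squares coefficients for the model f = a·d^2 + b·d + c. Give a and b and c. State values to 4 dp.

Entries of AᵀA: Σd^2·d^2 = 49473, Σd^2·d = 4571, Σd^2 = 429, Σd·d = 429, Σd = 41, Σ1 = 4.
For Aᵀf: Σd^2·f = 113617, Σd·f = 10521, Σf = 990.
Solving the 3×3 system (Gaussian elimination) gives a = 20/11, b = 362/55, c = -823/55.

a = 1.8182, b = 6.5818, c = -14.9636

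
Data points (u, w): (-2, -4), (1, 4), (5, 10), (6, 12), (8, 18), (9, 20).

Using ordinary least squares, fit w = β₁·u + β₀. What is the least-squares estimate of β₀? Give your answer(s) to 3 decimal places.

Compute the Gram sums: Σu·u = 211, Σu = 27, Σ1 = 6.
And Σu·w = 458, Σw = 60.
XᵀX·[β₁, β₀]ᵀ = Xᵀw becomes [[211, 27]; [27, 6]]·[β₁, β₀]ᵀ = [458, 60]ᵀ.
det = 211·6 − 27² = 537.
β₁ = (458·6 − 27·60)/537 = 376/179; β₀ = (211·60 − 27·458)/537 = 98/179.

β₀ = 0.547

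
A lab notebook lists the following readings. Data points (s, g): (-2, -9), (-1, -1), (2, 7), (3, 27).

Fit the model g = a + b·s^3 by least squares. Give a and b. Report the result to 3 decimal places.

a = -0.623, b = 1.019

Forming MᵀM = [[4, 26]; [26, 858]] and Mᵀg = [24, 858]ᵀ gives MᵀM·[a, b]ᵀ = Mᵀg.
Δ = 4·858 − 26² = 2756.
a = (24·858 − 26·858)/2756 = -33/53; b = (4·858 − 26·24)/2756 = 54/53.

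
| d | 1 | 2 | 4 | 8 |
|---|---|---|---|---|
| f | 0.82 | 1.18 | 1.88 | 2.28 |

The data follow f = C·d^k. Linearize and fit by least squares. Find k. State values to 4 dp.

k = 0.5098

Taking logs, ln f = k·ln d + ln C, so regress ln f on ln d.
AᵀA = [[6.7263, 4.1589]; [4.1589, 4]], rhs = [2.7037, 1.4225]ᵀ  (here Σln d = 4.1589, Σ(ln d)² = 6.7263, Σln f = 1.4225, Σln d·ln f = 2.7037).
Δ = 6.7263·4 − (4.1589)² = 9.6091; k = (2.7037·4 − 4.1589·1.4225)/9.6091 = 0.50980, ln C = (6.7263·1.4225 − 4.1589·2.7037)/9.6091 = -0.17442.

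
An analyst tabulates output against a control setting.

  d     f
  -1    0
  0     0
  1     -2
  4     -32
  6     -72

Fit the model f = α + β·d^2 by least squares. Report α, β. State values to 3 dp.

Setting ∂/∂α … = 0 gives: 5·α + 54·β = -106;  54·α + 1554·β = -3106.
(Σ1 = 5, Σd^2 = 54, Σd^2·d^2 = 1554, Σf = -106, Σd^2·f = -3106.)
Δ = 5·1554 − 54² = 4854.
α = ((-106)·1554 − 54·(-3106))/4854 = 500/809; β = (5·(-3106) − 54·(-106))/4854 = -4903/2427.

α = 0.618, β = -2.020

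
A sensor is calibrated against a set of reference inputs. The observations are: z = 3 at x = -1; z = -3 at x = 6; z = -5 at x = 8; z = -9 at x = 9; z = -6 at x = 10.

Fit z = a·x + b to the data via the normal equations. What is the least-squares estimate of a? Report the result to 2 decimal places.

AᵀA·[a, b]ᵀ = Aᵀz reads: 282·a + 32·b = -202;  32·a + 5·b = -20.
Eliminating b: 5·(row 1) − 32·(row 2) gives 386·a = 5·(-202) − 32·(-20) = -370, so a = -185/193.
Then b = ((-20) − 32·(-185/193))/5 = 412/193.

a = -0.96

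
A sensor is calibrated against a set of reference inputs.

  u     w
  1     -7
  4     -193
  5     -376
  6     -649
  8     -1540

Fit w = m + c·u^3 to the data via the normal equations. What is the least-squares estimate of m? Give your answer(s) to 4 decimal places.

m = -1.6980

Compute the Gram sums: Σ1 = 5, Σu^3 = 918, Σu^3·u^3 = 328522.
For Aᵀw: Σw = -2765, Σu^3·w = -988023.
Normal equations: [[5, 918]; [918, 328522]]·[m, c]ᵀ = [-2765, -988023]ᵀ.
det = 5·328522 − 918² = 799886.
m = ((-2765)·328522 − 918·(-988023))/799886 = -679108/399943; c = (5·(-988023) − 918·(-2765))/799886 = -2401845/799886.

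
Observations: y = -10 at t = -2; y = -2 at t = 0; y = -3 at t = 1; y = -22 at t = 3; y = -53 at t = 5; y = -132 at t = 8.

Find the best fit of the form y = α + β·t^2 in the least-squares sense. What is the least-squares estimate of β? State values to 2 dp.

Compute the Gram sums: Σ1 = 6, Σt^2 = 103, Σt^2·t^2 = 4819.
Right-hand side: Σy = -222, Σt^2·y = -10014.
Δ = 6·4819 − 103² = 18305.
α = ((-222)·4819 − 103·(-10014))/18305 = -38376/18305; β = (6·(-10014) − 103·(-222))/18305 = -37218/18305.

β = -2.03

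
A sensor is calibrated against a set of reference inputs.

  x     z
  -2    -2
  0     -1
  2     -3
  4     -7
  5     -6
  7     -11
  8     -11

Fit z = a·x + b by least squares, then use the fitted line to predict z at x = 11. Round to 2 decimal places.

MᵀM·[a, b]ᵀ = Mᵀz reads: 162·a + 24·b = -225;  24·a + 7·b = -41.
(Σx·x = 162, Σx = 24, Σ1 = 7, Σx·z = -225, Σz = -41.)
det = 162·7 − 24² = 558.
a = ((-225)·7 − 24·(-41))/558 = -197/186; b = (162·(-41) − 24·(-225))/558 = -69/31.
At x = 11: ẑ = (-197/186)·(11) + (-69/31)·(1) = -2581/186.

ẑ = -13.88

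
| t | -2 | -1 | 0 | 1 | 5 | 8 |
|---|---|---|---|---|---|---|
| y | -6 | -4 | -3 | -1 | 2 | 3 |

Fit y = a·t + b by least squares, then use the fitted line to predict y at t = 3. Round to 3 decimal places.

With design matrix X, XᵀX = [[95, 11]; [11, 6]] and Xᵀy = [49, -9]ᵀ.
Eliminating b: 6·(row 1) − 11·(row 2) gives 449·a = 6·49 − 11·(-9) = 393, so a = 393/449.
Then b = ((-9) − 11·(393/449))/6 = -1394/449.
At t = 3: ŷ = (393/449)·(3) + (-1394/449)·(1) = -215/449.

ŷ = -0.479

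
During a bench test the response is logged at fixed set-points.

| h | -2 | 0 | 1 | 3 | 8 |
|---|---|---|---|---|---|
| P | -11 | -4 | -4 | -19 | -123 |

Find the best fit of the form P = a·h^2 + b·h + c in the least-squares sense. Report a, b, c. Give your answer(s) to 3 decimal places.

a = -1.918, b = 0.346, c = -2.975

Normal-equation sums: Σh^2·h^2 = 4194, Σh^2·h = 532, Σh^2 = 78, Σh·h = 78, Σh = 10, Σ1 = 5.
Moment sums: Σh^2·P = -8091, Σh·P = -1023, ΣP = -161.
Normal equations: [[4194, 532, 78]; [532, 78, 10]; [78, 10, 5]]·[a, b, c]ᵀ = [-8091, -1023, -161]ᵀ.
Inverting the 3×3 Gram matrix, [a, b, c]ᵀ = [-13643/7114, 2463/7114, -10583/3557]ᵀ.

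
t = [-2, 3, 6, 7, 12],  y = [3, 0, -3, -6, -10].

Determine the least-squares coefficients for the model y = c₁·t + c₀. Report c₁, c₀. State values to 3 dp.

c₁ = -0.963, c₀ = 1.805

Normal-equation sums: Σt·t = 242, Σt = 26, Σ1 = 5.
Moment sums: Σt·y = -186, Σy = -16.
So XᵀX·[c₁, c₀]ᵀ = Xᵀy: [[242, 26]; [26, 5]]·[c₁, c₀]ᵀ = [-186, -16]ᵀ.
det = 242·5 − 26² = 534.
c₁ = ((-186)·5 − 26·(-16))/534 = -257/267; c₀ = (242·(-16) − 26·(-186))/534 = 482/267.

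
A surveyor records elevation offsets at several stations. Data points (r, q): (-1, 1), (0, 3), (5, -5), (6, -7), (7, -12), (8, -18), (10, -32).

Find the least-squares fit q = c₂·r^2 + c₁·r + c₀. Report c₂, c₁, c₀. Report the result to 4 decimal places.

c₂ = -0.4317, c₁ = 0.8797, c₀ = 2.5600

Sums needed: Σr^2·r^2 = 18419, Σr^2·r = 2195, Σr^2 = 275, Σr·r = 275, Σr = 35, Σ1 = 7.
Moment sums: Σr^2·q = -5316, Σr·q = -616, Σq = -70.
Solving the 3×3 system (Gaussian elimination) gives c₂ = -259/600, c₁ = 2639/3000, c₀ = 64/25.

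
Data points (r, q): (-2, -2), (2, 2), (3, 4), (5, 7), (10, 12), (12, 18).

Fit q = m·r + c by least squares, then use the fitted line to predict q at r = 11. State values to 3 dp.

The normal equations are: 286·m + 30·c = 391;  30·m + 6·c = 41.
Determinant 286·6 − 30² = 816.
m = (391·6 − 30·41)/816 = 93/68; c = (286·41 − 30·391)/816 = -1/204.
At r = 11: q̂ = (93/68)·(11) + (-1/204)·(1) = 767/51.

q̂ = 15.039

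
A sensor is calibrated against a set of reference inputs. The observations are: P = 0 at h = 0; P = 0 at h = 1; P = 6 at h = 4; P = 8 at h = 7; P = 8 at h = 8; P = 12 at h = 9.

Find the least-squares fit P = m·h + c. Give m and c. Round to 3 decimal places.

Compute the Gram sums: Σh·h = 211, Σh = 29, Σ1 = 6.
For AᵀP: Σh·P = 252, ΣP = 34.
AᵀA·[m, c]ᵀ = AᵀP becomes [[211, 29]; [29, 6]]·[m, c]ᵀ = [252, 34]ᵀ.
det = 211·6 − 29² = 425.
m = (252·6 − 29·34)/425 = 526/425; c = (211·34 − 29·252)/425 = -134/425.

m = 1.238, c = -0.315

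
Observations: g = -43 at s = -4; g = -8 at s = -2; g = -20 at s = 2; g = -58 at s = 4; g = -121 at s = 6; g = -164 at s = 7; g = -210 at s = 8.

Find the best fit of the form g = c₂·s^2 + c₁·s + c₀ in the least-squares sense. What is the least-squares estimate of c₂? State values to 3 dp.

Entries of MᵀM: Σs^2·s^2 = 8337, Σs^2·s = 1071, Σs^2 = 189, Σs·s = 189, Σs = 21, Σ1 = 7.
Moment sums: Σs^2·g = -27560, Σs·g = -3638, Σg = -624.
So MᵀM·[c₂, c₁, c₀]ᵀ = Mᵀg: [[8337, 1071, 189]; [1071, 189, 21]; [189, 21, 7]]·[c₂, c₁, c₀]ᵀ = [-27560, -3638, -624]ᵀ.
Solving the 3×3 system (Gaussian elimination) gives c₂ = -608/203, c₁ = -3719/1827, c₀ = -1321/609.

c₂ = -2.995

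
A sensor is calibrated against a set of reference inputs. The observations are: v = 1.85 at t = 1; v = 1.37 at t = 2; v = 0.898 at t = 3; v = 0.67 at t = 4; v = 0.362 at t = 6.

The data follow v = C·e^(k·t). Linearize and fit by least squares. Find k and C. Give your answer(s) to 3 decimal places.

k = -0.329, C = 2.548

With ln vᵢ as the transformed response and tᵢ as the regressor:
Σt = 16.0000, Σ(t)² = 66.0000, Σln v = -0.5942, Σt·ln v = -6.7765.
Equations: 66.0000·k + 16.0000·ln C = -6.7765;  16.0000·k + 5·ln C = -0.5942.
Solving (det = 74.0000): k = -0.32940, ln C = 0.93525, so C = exp(0.93525) = 2.54786.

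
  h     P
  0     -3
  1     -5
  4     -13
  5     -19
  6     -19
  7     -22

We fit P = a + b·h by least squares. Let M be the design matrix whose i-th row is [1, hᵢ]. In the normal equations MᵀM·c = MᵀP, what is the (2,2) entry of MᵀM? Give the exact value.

Row 2 ↔ basis h, column 2 ↔ basis h, so (MᵀM)_{2,2} = Σᵢ (h)·(h) = (0)·(0) + (1)·(1) + (4)·(4) + (5)·(5) + (6)·(6) + (7)·(7) = 127.

127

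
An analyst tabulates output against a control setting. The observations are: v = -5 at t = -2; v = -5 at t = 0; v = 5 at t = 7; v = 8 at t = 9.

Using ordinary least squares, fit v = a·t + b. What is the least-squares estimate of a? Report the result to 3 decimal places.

a = 1.253

Sums needed: Σt·t = 134, Σt = 14, Σ1 = 4.
Moment sums: Σt·v = 117, Σv = 3.
Determinant 134·4 − 14² = 340.
a = (117·4 − 14·3)/340 = 213/170; b = (134·3 − 14·117)/340 = -309/85.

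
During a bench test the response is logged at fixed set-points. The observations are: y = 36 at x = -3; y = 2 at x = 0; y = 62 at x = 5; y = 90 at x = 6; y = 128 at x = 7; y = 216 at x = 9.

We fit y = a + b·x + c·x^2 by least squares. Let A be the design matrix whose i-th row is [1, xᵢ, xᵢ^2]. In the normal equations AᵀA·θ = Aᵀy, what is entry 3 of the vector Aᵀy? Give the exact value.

Entry 3 ↔ basis x^2, so (Aᵀy)_{3} = Σᵢ (x^2)·yᵢ = (9)·(36) + (0)·(2) + (25)·(62) + (36)·(90) + (49)·(128) + (81)·(216) = 28882.

28882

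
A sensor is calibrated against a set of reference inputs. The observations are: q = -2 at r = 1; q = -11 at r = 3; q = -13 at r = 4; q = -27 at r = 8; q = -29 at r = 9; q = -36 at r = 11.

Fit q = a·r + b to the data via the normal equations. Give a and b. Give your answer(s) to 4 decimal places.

a = -3.3158, b = 0.2281

XᵀX·[a, b]ᵀ = Xᵀq reads: 292·a + 36·b = -960;  36·a + 6·b = -118.
det = 292·6 − 36² = 456.
a = ((-960)·6 − 36·(-118))/456 = -63/19; b = (292·(-118) − 36·(-960))/456 = 13/57.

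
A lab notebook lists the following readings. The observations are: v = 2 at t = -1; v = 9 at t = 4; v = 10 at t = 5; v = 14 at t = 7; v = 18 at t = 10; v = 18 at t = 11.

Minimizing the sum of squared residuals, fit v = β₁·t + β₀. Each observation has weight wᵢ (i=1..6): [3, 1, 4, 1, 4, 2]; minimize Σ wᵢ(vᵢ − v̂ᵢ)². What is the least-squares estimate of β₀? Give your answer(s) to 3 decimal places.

Setting ∂/∂β₁ … = 0 gives: 810·β₁ + 90·β₀ = 1444;  90·β₁ + 15·β₀ = 177.
(Σwᵢ·t·t = 810, Σwᵢ·t = 90, Σwᵢ·1 = 15, Σwᵢ·t·v = 1444, Σwᵢ·v = 177.)
Eliminating β₀: 15·(row 1) − 90·(row 2) gives 4050·β₁ = 15·1444 − 90·177 = 5730, so β₁ = 191/135.
Then β₀ = (177 − 90·(191/135))/15 = 149/45.

β₀ = 3.311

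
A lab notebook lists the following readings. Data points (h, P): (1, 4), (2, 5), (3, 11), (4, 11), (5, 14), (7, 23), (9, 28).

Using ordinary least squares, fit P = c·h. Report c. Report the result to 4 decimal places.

Setting ∂/∂c … = 0 gives: 185·c = 574.
Hence c = 574 / 185 ≈ 3.1027.

c = 3.1027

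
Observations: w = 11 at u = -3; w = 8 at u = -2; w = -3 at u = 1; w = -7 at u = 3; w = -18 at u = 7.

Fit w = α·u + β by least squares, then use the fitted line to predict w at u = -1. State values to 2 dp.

From the data, Σu·u = 72, Σu = 6, Σ1 = 5.
Right-hand side: Σu·w = -199, Σw = -9.
Eliminating β: 5·(row 1) − 6·(row 2) gives 324·α = 5·(-199) − 6·(-9) = -941, so α = -941/324.
Then β = ((-9) − 6·(-941/324))/5 = 91/54.
At u = -1: ŵ = (-941/324)·(-1) + (91/54)·(1) = 1487/324.

ŵ = 4.59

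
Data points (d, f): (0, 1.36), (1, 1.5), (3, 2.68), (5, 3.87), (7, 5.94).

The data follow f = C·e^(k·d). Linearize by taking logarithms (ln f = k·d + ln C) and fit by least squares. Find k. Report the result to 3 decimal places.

k = 0.217

Let Y = ln f. Fitting Y = k·d + ln C by least squares:
XᵀX = [[84.0000, 16.0000]; [16.0000, 5]], rhs = [22.6012, 4.8337]ᵀ  (here Σd = 16.0000, Σ(d)² = 84.0000, Σln f = 4.8337, Σd·ln f = 22.6012).
Δ = 84.0000·5 − (16.0000)² = 164.0000; k = (22.6012·5 − 16.0000·4.8337)/164.0000 = 0.21748, ln C = (84.0000·4.8337 − 16.0000·22.6012)/164.0000 = 0.27082.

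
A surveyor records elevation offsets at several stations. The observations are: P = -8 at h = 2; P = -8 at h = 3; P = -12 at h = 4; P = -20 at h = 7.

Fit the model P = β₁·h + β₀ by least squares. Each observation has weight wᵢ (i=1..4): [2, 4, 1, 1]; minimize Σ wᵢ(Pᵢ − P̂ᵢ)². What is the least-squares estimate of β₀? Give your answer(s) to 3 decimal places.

β₀ = -1.315

Setting ∂/∂β₁ … = 0 gives: 109·β₁ + 27·β₀ = -316;  27·β₁ + 8·β₀ = -80.
(Σwᵢ·h·h = 109, Σwᵢ·h = 27, Σwᵢ·1 = 8, Σwᵢ·h·P = -316, Σwᵢ·P = -80.)
det = 109·8 − 27² = 143.
β₁ = ((-316)·8 − 27·(-80))/143 = -368/143; β₀ = (109·(-80) − 27·(-316))/143 = -188/143.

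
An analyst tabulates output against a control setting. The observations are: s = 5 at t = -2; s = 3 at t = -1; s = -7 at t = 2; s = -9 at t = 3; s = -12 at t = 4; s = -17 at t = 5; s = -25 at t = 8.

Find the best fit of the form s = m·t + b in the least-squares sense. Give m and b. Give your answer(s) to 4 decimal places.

With design matrix A, AᵀA = [[123, 19]; [19, 7]] and Aᵀs = [-387, -62]ᵀ.
det = 123·7 − 19² = 500.
m = ((-387)·7 − 19·(-62))/500 = -1531/500; b = (123·(-62) − 19·(-387))/500 = -273/500.

m = -3.0620, b = -0.5460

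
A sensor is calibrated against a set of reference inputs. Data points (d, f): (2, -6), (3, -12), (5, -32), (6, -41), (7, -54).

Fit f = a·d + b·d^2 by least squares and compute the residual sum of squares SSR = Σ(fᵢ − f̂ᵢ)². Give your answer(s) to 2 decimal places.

SSR = 5.17

With design matrix M, MᵀM = [[123, 719]; [719, 4419]] and Mᵀf = [-832, -5054]ᵀ.
Δ = 123·4419 − 719² = 26576.
a = ((-832)·4419 − 719·(-5054))/26576 = -21391/13288; b = (123·(-5054) − 719·(-832))/26576 = -11717/13288.
Residuals: 451/604, 5085/6644, -3167/1661, 2675/6644, 3159/6644; SSR = 34329/6644.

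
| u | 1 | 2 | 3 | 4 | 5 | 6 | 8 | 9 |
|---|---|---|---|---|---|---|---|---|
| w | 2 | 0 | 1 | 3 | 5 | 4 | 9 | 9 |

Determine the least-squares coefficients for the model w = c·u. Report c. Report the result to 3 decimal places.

Sums needed: Σu·u = 236.
For Mᵀw: Σu·w = 219.
MᵀM·[c]ᵀ = Mᵀw becomes [[236]]·[c]ᵀ = [219]ᵀ.
c = 219/236 = 0.927966.

c = 0.928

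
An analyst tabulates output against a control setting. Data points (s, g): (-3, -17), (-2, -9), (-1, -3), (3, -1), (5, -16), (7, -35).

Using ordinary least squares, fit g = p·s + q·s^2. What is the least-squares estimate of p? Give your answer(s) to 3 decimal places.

p = 2.421

With design matrix X, XᵀX = [[97, 459]; [459, 3205]] and Xᵀg = [-256, -2316]ᵀ.
det = 97·3205 − 459² = 100204.
p = ((-256)·3205 − 459·(-2316))/100204 = 60641/25051; q = (97·(-2316) − 459·(-256))/100204 = -26787/25051.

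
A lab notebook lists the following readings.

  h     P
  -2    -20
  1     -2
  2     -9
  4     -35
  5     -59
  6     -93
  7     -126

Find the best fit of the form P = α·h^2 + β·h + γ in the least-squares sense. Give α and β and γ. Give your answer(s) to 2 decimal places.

α = -3.01, β = 3.26, γ = -1.86

Compute the Gram sums: Σh^2·h^2 = 4611, Σh^2·h = 749, Σh^2 = 135, Σh·h = 135, Σh = 23, Σ1 = 7.
And Σh^2·P = -11675, Σh·P = -1855, ΣP = -344.
Normal equations: [[4611, 749, 135]; [749, 135, 23]; [135, 23, 7]]·[α, β, γ]ᵀ = [-11675, -1855, -344]ᵀ.
Solving the 3×3 system (Gaussian elimination) gives α = -39107/13006, β = 42383/13006, γ = -12102/6503.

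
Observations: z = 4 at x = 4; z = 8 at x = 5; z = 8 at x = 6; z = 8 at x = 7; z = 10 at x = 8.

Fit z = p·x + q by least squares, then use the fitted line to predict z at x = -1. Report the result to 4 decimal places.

ẑ = -0.8000

From the data, Σx·x = 190, Σx = 30, Σ1 = 5.
For Aᵀz: Σx·z = 240, Σz = 38.
Normal equations: [[190, 30]; [30, 5]]·[p, q]ᵀ = [240, 38]ᵀ.
det = 190·5 − 30² = 50.
p = (240·5 − 30·38)/50 = 6/5; q = (190·38 − 30·240)/50 = 2/5.
At x = -1: ẑ = (6/5)·(-1) + (2/5)·(1) = -4/5.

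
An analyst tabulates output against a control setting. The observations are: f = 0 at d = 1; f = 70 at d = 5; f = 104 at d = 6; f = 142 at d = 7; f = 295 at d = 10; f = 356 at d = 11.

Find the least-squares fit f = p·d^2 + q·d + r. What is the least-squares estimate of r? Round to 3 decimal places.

r = -2.922

Normal-equation sums: Σd^2·d^2 = 28964, Σd^2·d = 3016, Σd^2 = 332, Σd·d = 332, Σd = 40, Σ1 = 6.
Right-hand side: Σd^2·f = 85028, Σd·f = 8834, Σf = 967.
Row-reducing yields p = 7667/2562, q = -577/2562, r = -2495/854.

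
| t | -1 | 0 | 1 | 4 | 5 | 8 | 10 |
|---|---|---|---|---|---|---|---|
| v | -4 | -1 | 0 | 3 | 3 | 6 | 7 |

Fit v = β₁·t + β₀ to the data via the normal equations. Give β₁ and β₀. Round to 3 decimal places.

Compute the Gram sums: Σt·t = 207, Σt = 27, Σ1 = 7.
For Mᵀv: Σt·v = 149, Σv = 14.
Determinant 207·7 − 27² = 720.
β₁ = (149·7 − 27·14)/720 = 133/144; β₀ = (207·14 − 27·149)/720 = -25/16.

β₁ = 0.924, β₀ = -1.563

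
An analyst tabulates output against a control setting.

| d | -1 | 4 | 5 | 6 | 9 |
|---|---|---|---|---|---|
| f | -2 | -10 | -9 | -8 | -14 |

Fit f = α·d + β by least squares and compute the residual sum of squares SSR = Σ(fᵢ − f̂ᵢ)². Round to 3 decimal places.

Normal-equation sums: Σd·d = 159, Σd = 23, Σ1 = 5.
And Σd·f = -257, Σf = -43.
So XᵀX·[α, β]ᵀ = Xᵀf: [[159, 23]; [23, 5]]·[α, β]ᵀ = [-257, -43]ᵀ.
Determinant 159·5 − 23² = 266.
α = ((-257)·5 − 23·(-43))/266 = -148/133; β = (159·(-43) − 23·(-257))/266 = -463/133.
Residuals: 7/19, -275/133, 6/133, 41/19, -67/133; SSR = 1240/133.

SSR = 9.323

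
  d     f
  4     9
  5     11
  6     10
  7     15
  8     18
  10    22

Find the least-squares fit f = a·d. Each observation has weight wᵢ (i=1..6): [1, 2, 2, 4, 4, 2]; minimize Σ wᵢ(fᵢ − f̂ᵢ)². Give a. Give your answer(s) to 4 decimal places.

a = 2.1544

The normal system XᵀWX·[a]ᵀ = XᵀWf is [[790]]·[a]ᵀ = [1702]ᵀ.
Hence a = 1702 / 790 ≈ 2.15443.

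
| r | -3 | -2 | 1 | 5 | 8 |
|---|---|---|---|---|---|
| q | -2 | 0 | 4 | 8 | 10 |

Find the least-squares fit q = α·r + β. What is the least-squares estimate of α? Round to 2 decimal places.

α = 1.08

From the data, Σr·r = 103, Σr = 9, Σ1 = 5.
Right-hand side: Σr·q = 130, Σq = 20.
MᵀM·[α, β]ᵀ = Mᵀq becomes [[103, 9]; [9, 5]]·[α, β]ᵀ = [130, 20]ᵀ.
Eliminating β: 5·(row 1) − 9·(row 2) gives 434·α = 5·130 − 9·20 = 470, so α = 235/217.
Then β = (20 − 9·(235/217))/5 = 445/217.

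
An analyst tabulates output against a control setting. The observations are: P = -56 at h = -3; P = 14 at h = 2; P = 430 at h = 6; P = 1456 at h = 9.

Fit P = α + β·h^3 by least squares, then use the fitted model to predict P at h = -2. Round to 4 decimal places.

P̂ = -18.0000

Forming MᵀM = [[4, 926]; [926, 578890]] and MᵀP = [1844, 1155928]ᵀ gives MᵀM·[α, β]ᵀ = MᵀP.
Δ = 4·578890 − 926² = 1458084.
α = (1844·578890 − 926·1155928)/1458084 = -2; β = (4·1155928 − 926·1844)/1458084 = 2.
At h = -2: P̂ = (-2)·(1) + (2)·(-8) = -18.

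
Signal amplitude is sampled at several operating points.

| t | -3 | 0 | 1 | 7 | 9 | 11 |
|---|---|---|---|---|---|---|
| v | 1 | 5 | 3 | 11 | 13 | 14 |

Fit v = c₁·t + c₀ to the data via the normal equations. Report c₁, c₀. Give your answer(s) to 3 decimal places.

Compute the Gram sums: Σt·t = 261, Σt = 25, Σ1 = 6.
For Xᵀv: Σt·v = 348, Σv = 47.
XᵀX·[c₁, c₀]ᵀ = Xᵀv becomes [[261, 25]; [25, 6]]·[c₁, c₀]ᵀ = [348, 47]ᵀ.
Δ = 261·6 − 25² = 941.
c₁ = (348·6 − 25·47)/941 = 913/941; c₀ = (261·47 − 25·348)/941 = 3567/941.

c₁ = 0.970, c₀ = 3.791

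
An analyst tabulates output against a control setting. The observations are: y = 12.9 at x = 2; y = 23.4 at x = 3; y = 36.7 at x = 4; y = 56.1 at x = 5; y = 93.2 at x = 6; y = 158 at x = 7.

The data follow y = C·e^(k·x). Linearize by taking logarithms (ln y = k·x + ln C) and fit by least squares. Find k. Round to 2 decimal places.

k = 0.49

Taking logs, ln y = k·x + ln C, so regress ln y on x.
Σx = 27.0000, Σ(x)² = 139.0000, Σln y = 22.9372, Σx·ln y = 111.7661.
Equations: 139.0000·k + 27.0000·ln C = 111.7661;  27.0000·k + 6·ln C = 22.9372.
Solving (det = 105.0000): k = 0.48849, ln C = 1.62465.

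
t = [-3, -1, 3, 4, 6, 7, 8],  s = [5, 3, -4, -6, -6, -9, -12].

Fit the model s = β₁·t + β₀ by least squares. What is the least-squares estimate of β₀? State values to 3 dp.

Normal-equation sums: Σt·t = 184, Σt = 24, Σ1 = 7.
For Mᵀs: Σt·s = -249, Σs = -29.
MᵀM·[β₁, β₀]ᵀ = Mᵀs becomes [[184, 24]; [24, 7]]·[β₁, β₀]ᵀ = [-249, -29]ᵀ.
Eliminating β₀: 7·(row 1) − 24·(row 2) gives 712·β₁ = 7·(-249) − 24·(-29) = -1047, so β₁ = -1047/712.
Then β₀ = ((-29) − 24·(-1047/712))/7 = 80/89.

β₀ = 0.899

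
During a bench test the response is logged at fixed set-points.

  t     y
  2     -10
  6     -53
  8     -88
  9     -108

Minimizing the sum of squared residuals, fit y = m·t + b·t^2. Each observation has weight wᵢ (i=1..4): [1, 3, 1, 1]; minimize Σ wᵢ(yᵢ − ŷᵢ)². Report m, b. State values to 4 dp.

Sums needed: Σwᵢ·t·t = 257, Σwᵢ·t·t^2 = 1897, Σwᵢ·t^2·t^2 = 14561.
For MᵀWy: Σwᵢ·t·y = -2650, Σwᵢ·t^2·y = -20144.
MᵀWM·[m, b]ᵀ = MᵀWy becomes [[257, 1897]; [1897, 14561]]·[m, b]ᵀ = [-2650, -20144]ᵀ.
Determinant 257·14561 − 1897² = 143568.
m = ((-2650)·14561 − 1897·(-20144))/143568 = -20749/7976; b = (257·(-20144) − 1897·(-2650))/143568 = -8331/7976.

m = -2.6014, b = -1.0445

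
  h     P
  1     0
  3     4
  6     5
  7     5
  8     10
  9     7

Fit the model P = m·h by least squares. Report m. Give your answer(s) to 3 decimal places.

The normal equations are: 240·m = 220.
Hence m = 220 / 240 ≈ 0.916667.

m = 0.917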